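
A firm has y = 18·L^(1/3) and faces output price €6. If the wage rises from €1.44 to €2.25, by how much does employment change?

ΔL = -61

From P·MP_L = w with MP_L = 6·L^(-2/3), the labor demand is L(w) = (36/w)^(3/2).
At w = 1.44: L = 125. At w = 2.25: L = 64.
ΔL = 64 − 125 = -61.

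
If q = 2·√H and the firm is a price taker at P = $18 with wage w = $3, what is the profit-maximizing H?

MP_H = (1/2)·2·H^(-1/2) = H^(-1/2).
Profit maximization for a price taker requires P·MP_H = w: 18·H^(-1/2) = 3.
So H^(-1/2) = 1/6, which gives H = 36.

H* = 36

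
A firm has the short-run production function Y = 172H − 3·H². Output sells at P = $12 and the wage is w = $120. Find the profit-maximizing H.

The marginal product of H is MP_H = 172 − 6H.
A price-taking firm hires until the value of the marginal product equals the wage: P·MP_H = w, so 12·(172 − 6H) = 120.
Then 172 − 6H = 10, giving H = 27.

H* = 27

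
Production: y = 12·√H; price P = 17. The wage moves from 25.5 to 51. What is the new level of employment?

H* = 4

From P·MP_H = w with MP_H = 6·H^(-1/2), the labor demand is H(w) = (102/w)^(2).
At w = 25.5: H = 16. At w = 51: H = 4.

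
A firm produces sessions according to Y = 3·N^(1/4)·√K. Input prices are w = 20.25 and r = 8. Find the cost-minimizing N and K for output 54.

N* = 16, K* = 81

Cost minimization requires the marginal rate of technical substitution to equal the input-price ratio: MP_N/MP_K = w/r.
Here MP_N/MP_K = (1/4)·(K/N)/(1/2) = 0.5·(K/N). Setting this equal to 20.25/8 = 2.53125 gives K = 5.0625N.
Substituting into Y = 54: 3·N^(1/4)·(5.0625N)^(1/2) = 54.
Solving, N = 16 and K = 81.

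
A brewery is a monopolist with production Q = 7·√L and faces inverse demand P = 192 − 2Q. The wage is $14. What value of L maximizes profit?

L* = 36

Marginal revenue from the inverse demand is MR = 192 − 4Q.
The marginal product is MP_L = 3.5·L^(-1/2).
A monopolist hires until marginal revenue product equals the wage: MR·MP_L = w.
At L, Q = 7·√L. Substituting and solving: (192 − 28·√L)·3.5·L^(-1/2) = 14 gives L = 36.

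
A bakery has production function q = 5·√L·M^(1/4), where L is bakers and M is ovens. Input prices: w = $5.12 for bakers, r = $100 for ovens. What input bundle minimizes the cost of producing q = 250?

L* = 625, M* = 16

Cost minimization requires the marginal rate of technical substitution to equal the input-price ratio: MP_L/MP_M = w/r.
Here MP_L/MP_M = (1/2)·(M/L)/(1/4) = 2·(M/L). Setting this equal to 5.12/100 = 0.0512 gives M = 0.0256L.
Substituting into q = 250: 5·L^(1/2)·(0.0256L)^(1/4) = 250.
Solving, L = 625 and M = 16.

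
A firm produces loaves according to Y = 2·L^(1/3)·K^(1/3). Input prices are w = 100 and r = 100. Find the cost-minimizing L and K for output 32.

L* = 64, K* = 64

Cost minimization requires the marginal rate of technical substitution to equal the input-price ratio: MP_L/MP_K = w/r.
Here MP_L/MP_K = (1/3)·(K/L)/(1/3) = (K/L). Setting this equal to 100/100 = 1 gives K = L.
Substituting into Y = 32: 2·L^(1/3)·(L)^(1/3) = 32.
Solving, L = 64 and K = 64.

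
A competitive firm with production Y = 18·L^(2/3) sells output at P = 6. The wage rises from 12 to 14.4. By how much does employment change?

ΔL = -91

From P·MP_L = w with MP_L = 12·L^(-1/3), the labor demand is L(w) = (72/w)^(3).
At w = 12: L = 216. At w = 14.4: L = 125.
ΔL = 125 − 216 = -91.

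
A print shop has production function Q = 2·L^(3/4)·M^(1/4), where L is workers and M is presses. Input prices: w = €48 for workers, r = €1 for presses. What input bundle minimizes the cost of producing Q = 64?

Cost minimization requires the marginal rate of technical substitution to equal the input-price ratio: MP_L/MP_M = w/r.
Here MP_L/MP_M = (3/4)·(M/L)/(1/4) = 3·(M/L). Setting this equal to 48/1 = 48 gives M = 16L.
Substituting into Q = 64: 2·L^(3/4)·(16L)^(1/4) = 64.
Solving, L = 16 and M = 256.

L* = 16, M* = 256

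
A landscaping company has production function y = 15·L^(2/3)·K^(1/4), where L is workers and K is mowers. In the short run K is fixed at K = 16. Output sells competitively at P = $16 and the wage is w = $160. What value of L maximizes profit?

With K = 16, MP_L = (2/3)·15·L^(-1/3)·16^(1/4) = 20·L^(-1/3).
Profit maximization for a price taker requires P·MP_L = w: 16·20·L^(-1/3) = 160.
So L^(-1/3) = 0.5, which gives L = 8.

L* = 8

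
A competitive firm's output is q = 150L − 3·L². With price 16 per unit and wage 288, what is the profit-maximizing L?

L* = 22

The marginal product of L is MP_L = 150 − 6L.
A price-taking firm hires until the value of the marginal product equals the wage: P·MP_L = w, so 16·(150 − 6L) = 288.
Then 150 − 6L = 18, giving L = 22.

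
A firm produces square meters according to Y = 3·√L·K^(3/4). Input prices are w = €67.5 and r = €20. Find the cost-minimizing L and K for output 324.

L* = 16, K* = 81

Cost minimization requires the marginal rate of technical substitution to equal the input-price ratio: MP_L/MP_K = w/r.
Here MP_L/MP_K = (1/2)·(K/L)/(3/4) = (2/3)·(K/L). Setting this equal to 67.5/20 = 3.375 gives K = 5.0625L.
Substituting into Y = 324: 3·L^(1/2)·(5.0625L)^(3/4) = 324.
Solving, L = 16 and K = 81.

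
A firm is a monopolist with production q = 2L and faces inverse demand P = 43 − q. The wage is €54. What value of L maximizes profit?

L* = 4

Marginal revenue from the inverse demand is MR = 43 − 2q.
The marginal product is MP_L = 2.
A monopolist hires until marginal revenue product equals the wage: MR·MP_L = w.
(43 − 4L)·2 = 54, so L = 4.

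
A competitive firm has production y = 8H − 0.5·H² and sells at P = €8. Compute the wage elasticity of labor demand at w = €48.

From P·MP_H = w with MP_H = 8 − H, labor demand is H(w) = 8 − w/8.
dH/dw = −1/(8) = -0.125.
At w = 48, H = 2, so ε = (dH/dw)·(w/H) = (-0.125)·(48/2) = -3.

ε = -3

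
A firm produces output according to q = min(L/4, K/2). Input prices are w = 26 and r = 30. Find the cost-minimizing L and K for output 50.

With a fixed-proportions technology, the cost-minimizing bundle uses no slack in either input: L/4 = K/2 = q.
So L = 4·50 = 200 and K = 2·50 = 100.

L* = 200, K* = 100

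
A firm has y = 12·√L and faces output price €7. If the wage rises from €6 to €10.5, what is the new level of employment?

L* = 16

From P·MP_L = w with MP_L = 6·L^(-1/2), the labor demand is L(w) = (42/w)^(2).
At w = 6: L = 49. At w = 10.5: L = 16.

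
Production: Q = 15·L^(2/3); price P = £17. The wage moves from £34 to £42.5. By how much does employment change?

ΔL = -61

From P·MP_L = w with MP_L = 10·L^(-1/3), the labor demand is L(w) = (170/w)^(3).
At w = 34: L = 125. At w = 42.5: L = 64.
ΔL = 64 − 125 = -61.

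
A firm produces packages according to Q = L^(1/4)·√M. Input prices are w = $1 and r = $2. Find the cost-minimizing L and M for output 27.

Cost minimization requires the marginal rate of technical substitution to equal the input-price ratio: MP_L/MP_M = w/r.
Here MP_L/MP_M = (1/4)·(M/L)/(1/2) = 0.5·(M/L). Setting this equal to 1/2 = 0.5 gives M = L.
Substituting into Q = 27: L^(1/4)·(L)^(1/2) = 27.
Solving, L = 81 and M = 81.

L* = 81, M* = 81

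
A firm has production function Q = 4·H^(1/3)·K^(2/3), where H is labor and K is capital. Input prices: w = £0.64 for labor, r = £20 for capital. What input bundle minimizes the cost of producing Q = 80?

H* = 125, K* = 8

Cost minimization requires the marginal rate of technical substitution to equal the input-price ratio: MP_H/MP_K = w/r.
Here MP_H/MP_K = (1/3)·(K/H)/(2/3) = 0.5·(K/H). Setting this equal to 0.64/20 = 0.032 gives K = 0.064H.
Substituting into Q = 80: 4·H^(1/3)·(0.064H)^(2/3) = 80.
Solving, H = 125 and K = 8.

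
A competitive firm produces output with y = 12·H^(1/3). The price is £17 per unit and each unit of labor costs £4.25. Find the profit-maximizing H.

MP_H = (1/3)·12·H^(-2/3) = 4·H^(-2/3).
Profit maximization for a price taker requires P·MP_H = w: 17·4·H^(-2/3) = 4.25.
So H^(-2/3) = 0.0625, which gives H = 64.

H* = 64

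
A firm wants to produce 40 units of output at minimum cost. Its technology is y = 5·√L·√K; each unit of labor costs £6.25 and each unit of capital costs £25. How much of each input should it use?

L* = 16, K* = 4

Cost minimization requires the marginal rate of technical substitution to equal the input-price ratio: MP_L/MP_K = w/r.
Here MP_L/MP_K = (1/2)·(K/L)/(1/2) = (K/L). Setting this equal to 6.25/25 = 0.25 gives K = 0.25L.
Substituting into y = 40: 5·L^(1/2)·(0.25L)^(1/2) = 40.
Solving, L = 16 and K = 4.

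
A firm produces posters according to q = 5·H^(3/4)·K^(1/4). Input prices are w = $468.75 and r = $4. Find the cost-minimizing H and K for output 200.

Cost minimization requires the marginal rate of technical substitution to equal the input-price ratio: MP_H/MP_K = w/r.
Here MP_H/MP_K = (3/4)·(K/H)/(1/4) = 3·(K/H). Setting this equal to 468.75/4 = 117.1875 gives K = 39.0625H.
Substituting into q = 200: 5·H^(3/4)·(39.0625H)^(1/4) = 200.
Solving, H = 16 and K = 625.

H* = 16, K* = 625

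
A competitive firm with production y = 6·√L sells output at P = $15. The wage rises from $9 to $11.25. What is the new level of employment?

L* = 16

From P·MP_L = w with MP_L = 3·L^(-1/2), the labor demand is L(w) = (45/w)^(2).
At w = 9: L = 25. At w = 11.25: L = 16.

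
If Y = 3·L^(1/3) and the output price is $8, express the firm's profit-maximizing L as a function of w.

MP_L = (1/3)·3·L^(-2/3) = L^(-2/3).
Setting P·MP_L = w: 8·L^(-2/3) = w.
Solving for L: L^(-2/3) = w/8, so L = (8/w)^(3/2).

L(w) = (8/w)^(3/2)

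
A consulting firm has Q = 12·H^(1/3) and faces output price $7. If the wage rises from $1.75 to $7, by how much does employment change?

From P·MP_H = w with MP_H = 4·H^(-2/3), the labor demand is H(w) = (28/w)^(3/2).
At w = 1.75: H = 64. At w = 7: H = 8.
ΔH = 8 − 64 = -56.

ΔH = -56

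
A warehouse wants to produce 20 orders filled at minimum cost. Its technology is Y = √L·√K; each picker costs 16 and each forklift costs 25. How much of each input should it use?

L* = 25, K* = 16

Cost minimization requires the marginal rate of technical substitution to equal the input-price ratio: MP_L/MP_K = w/r.
Here MP_L/MP_K = (1/2)·(K/L)/(1/2) = (K/L). Setting this equal to 16/25 = 0.64 gives K = 0.64L.
Substituting into Y = 20: L^(1/2)·(0.64L)^(1/2) = 20.
Solving, L = 25 and K = 16.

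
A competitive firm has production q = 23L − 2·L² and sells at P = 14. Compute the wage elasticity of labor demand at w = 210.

ε = -1.875

From P·MP_L = w with MP_L = 23 − 4L, labor demand is L(w) = (23 − w/14)/4.
dL/dw = −1/(56) = -1/56.
At w = 210, L = 2, so ε = (dL/dw)·(w/L) = (-1/56)·(210/2) = -1.875.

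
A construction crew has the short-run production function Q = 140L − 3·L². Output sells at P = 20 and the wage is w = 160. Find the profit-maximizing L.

The marginal product of L is MP_L = 140 − 6L.
A price-taking firm hires until the value of the marginal product equals the wage: P·MP_L = w, so 20·(140 − 6L) = 160.
Then 140 − 6L = 8, giving L = 22.

L* = 22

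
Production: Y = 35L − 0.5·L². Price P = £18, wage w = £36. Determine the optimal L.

L* = 33

The marginal product of L is MP_L = 35 − L.
A price-taking firm hires until the value of the marginal product equals the wage: P·MP_L = w, so 18·(35 − L) = 36.
Then 35 − L = 2, giving L = 33.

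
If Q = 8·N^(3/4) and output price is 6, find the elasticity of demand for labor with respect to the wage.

ε = -4

MP_N = (3/4)·8·N^(-1/4), so P·MP_N = w gives 36·N^(-1/4) = w.
Solving, N(w) = (36/w)^(4). This is a constant-elasticity form: N ∝ w^(−4), so ε = −4.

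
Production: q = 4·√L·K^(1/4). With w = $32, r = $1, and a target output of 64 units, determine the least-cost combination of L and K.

L* = 16, K* = 256

Cost minimization requires the marginal rate of technical substitution to equal the input-price ratio: MP_L/MP_K = w/r.
Here MP_L/MP_K = (1/2)·(K/L)/(1/4) = 2·(K/L). Setting this equal to 32/1 = 32 gives K = 16L.
Substituting into q = 64: 4·L^(1/2)·(16L)^(1/4) = 64.
Solving, L = 16 and K = 256.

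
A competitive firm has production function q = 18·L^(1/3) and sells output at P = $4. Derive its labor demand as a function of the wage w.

MP_L = (1/3)·18·L^(-2/3) = 6·L^(-2/3).
Setting P·MP_L = w: 24·L^(-2/3) = w.
Solving for L: L^(-2/3) = w/24, so L = (24/w)^(3/2).

L(w) = (24/w)^(3/2)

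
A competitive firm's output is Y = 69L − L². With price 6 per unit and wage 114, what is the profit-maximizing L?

The marginal product of L is MP_L = 69 − 2L.
A price-taking firm hires until the value of the marginal product equals the wage: P·MP_L = w, so 6·(69 − 2L) = 114.
Then 69 − 2L = 19, giving L = 25.

L* = 25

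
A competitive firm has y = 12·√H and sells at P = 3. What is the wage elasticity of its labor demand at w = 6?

MP_H = (1/2)·12·H^(-1/2), so P·MP_H = w gives 18·H^(-1/2) = w.
Solving, H(w) = (18/w)^(2). This is a constant-elasticity form: H ∝ w^(−2), so ε = −2.

ε = -2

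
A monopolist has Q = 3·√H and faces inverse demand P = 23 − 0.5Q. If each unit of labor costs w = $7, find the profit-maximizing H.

Marginal revenue from the inverse demand is MR = 23 − Q.
The marginal product is MP_H = 1.5·H^(-1/2).
A monopolist hires until marginal revenue product equals the wage: MR·MP_H = w.
At H, Q = 3·√H. Substituting and solving: (23 − 3·√H)·1.5·H^(-1/2) = 7 gives H = 9.

H* = 9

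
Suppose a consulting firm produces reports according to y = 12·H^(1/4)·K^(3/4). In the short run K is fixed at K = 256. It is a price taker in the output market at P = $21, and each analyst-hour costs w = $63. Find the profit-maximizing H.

With K = 256, MP_H = (1/4)·12·H^(-3/4)·256^(3/4) = 192·H^(-3/4).
Profit maximization for a price taker requires P·MP_H = w: 21·192·H^(-3/4) = 63.
So H^(-3/4) = 0.015625, which gives H = 256.

H* = 256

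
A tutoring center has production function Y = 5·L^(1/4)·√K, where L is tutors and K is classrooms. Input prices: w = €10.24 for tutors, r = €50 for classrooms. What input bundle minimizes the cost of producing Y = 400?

L* = 625, K* = 256

Cost minimization requires the marginal rate of technical substitution to equal the input-price ratio: MP_L/MP_K = w/r.
Here MP_L/MP_K = (1/4)·(K/L)/(1/2) = 0.5·(K/L). Setting this equal to 10.24/50 = 0.2048 gives K = 0.4096L.
Substituting into Y = 400: 5·L^(1/4)·(0.4096L)^(1/2) = 400.
Solving, L = 625 and K = 256.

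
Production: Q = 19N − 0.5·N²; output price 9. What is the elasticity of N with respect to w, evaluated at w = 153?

ε = -8.5

From P·MP_N = w with MP_N = 19 − N, labor demand is N(w) = 19 − w/9.
dN/dw = −1/(9) = -1/9.
At w = 153, N = 2, so ε = (dN/dw)·(w/N) = (-1/9)·(153/2) = -8.5.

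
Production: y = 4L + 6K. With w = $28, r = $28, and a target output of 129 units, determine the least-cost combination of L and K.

L* = 0, K* = 21.5

The inputs are perfect substitutes, so the firm uses whichever has the lower cost per unit of output.
Cost per unit of output via L is w/4 = 7; via K it is r/6 = 14/3. K is cheaper.
Producing y = 129 with K alone: L = 0, K = 21.5.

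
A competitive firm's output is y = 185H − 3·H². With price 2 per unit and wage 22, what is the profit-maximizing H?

The marginal product of H is MP_H = 185 − 6H.
A price-taking firm hires until the value of the marginal product equals the wage: P·MP_H = w, so 2·(185 − 6H) = 22.
Then 185 − 6H = 11, giving H = 29.

H* = 29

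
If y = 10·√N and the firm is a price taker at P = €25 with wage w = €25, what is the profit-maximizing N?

MP_N = (1/2)·10·N^(-1/2) = 5·N^(-1/2).
Profit maximization for a price taker requires P·MP_N = w: 25·5·N^(-1/2) = 25.
So N^(-1/2) = 0.2, which gives N = 25.

N* = 25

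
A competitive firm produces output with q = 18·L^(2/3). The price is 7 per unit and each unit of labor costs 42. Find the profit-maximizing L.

L* = 8

MP_L = (2/3)·18·L^(-1/3) = 12·L^(-1/3).
Profit maximization for a price taker requires P·MP_L = w: 7·12·L^(-1/3) = 42.
So L^(-1/3) = 0.5, which gives L = 8.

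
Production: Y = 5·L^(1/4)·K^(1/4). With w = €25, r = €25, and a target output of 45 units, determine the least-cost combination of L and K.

L* = 81, K* = 81

Cost minimization requires the marginal rate of technical substitution to equal the input-price ratio: MP_L/MP_K = w/r.
Here MP_L/MP_K = (1/4)·(K/L)/(1/4) = (K/L). Setting this equal to 25/25 = 1 gives K = L.
Substituting into Y = 45: 5·L^(1/4)·(L)^(1/4) = 45.
Solving, L = 81 and K = 81.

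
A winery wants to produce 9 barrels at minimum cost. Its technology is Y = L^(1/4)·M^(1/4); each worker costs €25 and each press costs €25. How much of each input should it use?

Cost minimization requires the marginal rate of technical substitution to equal the input-price ratio: MP_L/MP_M = w/r.
Here MP_L/MP_M = (1/4)·(M/L)/(1/4) = (M/L). Setting this equal to 25/25 = 1 gives M = L.
Substituting into Y = 9: L^(1/4)·(L)^(1/4) = 9.
Solving, L = 81 and M = 81.

L* = 81, M* = 81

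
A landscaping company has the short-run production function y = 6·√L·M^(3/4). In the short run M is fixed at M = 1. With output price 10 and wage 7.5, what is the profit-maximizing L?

L* = 16

With M = 1, MP_L = (1/2)·6·L^(-1/2)·1^(3/4) = 3·L^(-1/2).
Profit maximization for a price taker requires P·MP_L = w: 10·3·L^(-1/2) = 7.5.
So L^(-1/2) = 0.25, which gives L = 16.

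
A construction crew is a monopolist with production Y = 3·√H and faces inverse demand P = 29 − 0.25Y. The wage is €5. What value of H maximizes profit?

H* = 36

Marginal revenue from the inverse demand is MR = 29 − 0.5Y.
The marginal product is MP_H = 1.5·H^(-1/2).
A monopolist hires until marginal revenue product equals the wage: MR·MP_H = w.
At H, Y = 3·√H. Substituting and solving: (29 − 1.5·√H)·1.5·H^(-1/2) = 5 gives H = 36.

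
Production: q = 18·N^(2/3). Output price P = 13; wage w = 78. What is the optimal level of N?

MP_N = (2/3)·18·N^(-1/3) = 12·N^(-1/3).
Profit maximization for a price taker requires P·MP_N = w: 13·12·N^(-1/3) = 78.
So N^(-1/3) = 0.5, which gives N = 8.

N* = 8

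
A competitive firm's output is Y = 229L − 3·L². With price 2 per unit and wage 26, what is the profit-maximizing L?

The marginal product of L is MP_L = 229 − 6L.
A price-taking firm hires until the value of the marginal product equals the wage: P·MP_L = w, so 2·(229 − 6L) = 26.
Then 229 − 6L = 13, giving L = 36.

L* = 36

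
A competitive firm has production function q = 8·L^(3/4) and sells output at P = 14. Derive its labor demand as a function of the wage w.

L(w) = (84/w)^(4)

MP_L = (3/4)·8·L^(-1/4) = 6·L^(-1/4).
Setting P·MP_L = w: 84·L^(-1/4) = w.
Solving for L: L^(-1/4) = w/84, so L = (84/w)^(4).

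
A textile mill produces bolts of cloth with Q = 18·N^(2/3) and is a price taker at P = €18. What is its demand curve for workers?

N(w) = (216/w)^(3)

MP_N = (2/3)·18·N^(-1/3) = 12·N^(-1/3).
Setting P·MP_N = w: 216·N^(-1/3) = w.
Solving for N: N^(-1/3) = w/216, so N = (216/w)^(3).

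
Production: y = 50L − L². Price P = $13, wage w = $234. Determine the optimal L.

The marginal product of L is MP_L = 50 − 2L.
A price-taking firm hires until the value of the marginal product equals the wage: P·MP_L = w, so 13·(50 − 2L) = 234.
Then 50 − 2L = 18, giving L = 16.

L* = 16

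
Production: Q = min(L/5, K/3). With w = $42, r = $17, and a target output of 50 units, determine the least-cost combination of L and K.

L* = 250, K* = 150

With a fixed-proportions technology, the cost-minimizing bundle uses no slack in either input: L/5 = K/3 = Q.
So L = 5·50 = 250 and K = 3·50 = 150.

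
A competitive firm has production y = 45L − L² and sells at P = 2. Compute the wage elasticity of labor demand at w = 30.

ε = -0.5

From P·MP_L = w with MP_L = 45 − 2L, labor demand is L(w) = (45 − w/2)/2.
dL/dw = −1/(4) = -0.25.
At w = 30, L = 15, so ε = (dL/dw)·(w/L) = (-0.25)·(30/15) = -0.5.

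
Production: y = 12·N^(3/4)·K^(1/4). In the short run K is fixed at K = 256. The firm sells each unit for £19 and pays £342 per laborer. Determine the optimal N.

N* = 16

With K = 256, MP_N = (3/4)·12·N^(-1/4)·256^(1/4) = 36·N^(-1/4).
Profit maximization for a price taker requires P·MP_N = w: 19·36·N^(-1/4) = 342.
So N^(-1/4) = 0.5, which gives N = 16.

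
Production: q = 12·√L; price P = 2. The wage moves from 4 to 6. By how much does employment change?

From P·MP_L = w with MP_L = 6·L^(-1/2), the labor demand is L(w) = (12/w)^(2).
At w = 4: L = 9. At w = 6: L = 4.
ΔL = 4 − 9 = -5.

ΔL = -5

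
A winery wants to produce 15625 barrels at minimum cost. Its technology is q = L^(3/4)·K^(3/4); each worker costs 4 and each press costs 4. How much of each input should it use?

L* = 625, K* = 625

Cost minimization requires the marginal rate of technical substitution to equal the input-price ratio: MP_L/MP_K = w/r.
Here MP_L/MP_K = (3/4)·(K/L)/(3/4) = (K/L). Setting this equal to 4/4 = 1 gives K = L.
Substituting into q = 15625: L^(3/4)·(L)^(3/4) = 15625.
Solving, L = 625 and K = 625.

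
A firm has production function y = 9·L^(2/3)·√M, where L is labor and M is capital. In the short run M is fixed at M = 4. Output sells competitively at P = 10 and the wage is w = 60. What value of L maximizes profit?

With M = 4, MP_L = (2/3)·9·L^(-1/3)·4^(1/2) = 12·L^(-1/3).
Profit maximization for a price taker requires P·MP_L = w: 10·12·L^(-1/3) = 60.
So L^(-1/3) = 0.5, which gives L = 8.

L* = 8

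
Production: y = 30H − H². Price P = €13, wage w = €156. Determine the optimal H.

The marginal product of H is MP_H = 30 − 2H.
A price-taking firm hires until the value of the marginal product equals the wage: P·MP_H = w, so 13·(30 − 2H) = 156.
Then 30 − 2H = 12, giving H = 9.

H* = 9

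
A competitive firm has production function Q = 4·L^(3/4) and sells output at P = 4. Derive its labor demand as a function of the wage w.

L(w) = 20736/w^(4)

MP_L = (3/4)·4·L^(-1/4) = 3·L^(-1/4).
Setting P·MP_L = w: 12·L^(-1/4) = w.
Solving for L: L^(-1/4) = w/12, so L = (12/w)^(4).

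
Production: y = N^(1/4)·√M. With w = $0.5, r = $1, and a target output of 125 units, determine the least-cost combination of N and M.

N* = 625, M* = 625

Cost minimization requires the marginal rate of technical substitution to equal the input-price ratio: MP_N/MP_M = w/r.
Here MP_N/MP_M = (1/4)·(M/N)/(1/2) = 0.5·(M/N). Setting this equal to 0.5/1 = 0.5 gives M = N.
Substituting into y = 125: N^(1/4)·(N)^(1/2) = 125.
Solving, N = 625 and M = 625.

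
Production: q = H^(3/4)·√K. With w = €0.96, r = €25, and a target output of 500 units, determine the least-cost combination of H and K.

Cost minimization requires the marginal rate of technical substitution to equal the input-price ratio: MP_H/MP_K = w/r.
Here MP_H/MP_K = (3/4)·(K/H)/(1/2) = 1.5·(K/H). Setting this equal to 0.96/25 = 0.0384 gives K = 0.0256H.
Substituting into q = 500: H^(3/4)·(0.0256H)^(1/2) = 500.
Solving, H = 625 and K = 16.

H* = 625, K* = 16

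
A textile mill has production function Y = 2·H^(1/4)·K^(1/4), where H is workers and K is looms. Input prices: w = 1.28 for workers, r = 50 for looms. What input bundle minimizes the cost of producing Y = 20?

Cost minimization requires the marginal rate of technical substitution to equal the input-price ratio: MP_H/MP_K = w/r.
Here MP_H/MP_K = (1/4)·(K/H)/(1/4) = (K/H). Setting this equal to 1.28/50 = 0.0256 gives K = 0.0256H.
Substituting into Y = 20: 2·H^(1/4)·(0.0256H)^(1/4) = 20.
Solving, H = 625 and K = 16.

H* = 625, K* = 16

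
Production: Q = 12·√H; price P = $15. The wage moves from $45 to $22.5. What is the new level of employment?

From P·MP_H = w with MP_H = 6·H^(-1/2), the labor demand is H(w) = (90/w)^(2).
At w = 45: H = 4. At w = 22.5: H = 16.

H* = 16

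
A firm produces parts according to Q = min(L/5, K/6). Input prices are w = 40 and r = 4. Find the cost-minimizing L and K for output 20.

With a fixed-proportions technology, the cost-minimizing bundle uses no slack in either input: L/5 = K/6 = Q.
So L = 5·20 = 100 and K = 6·20 = 120.

L* = 100, K* = 120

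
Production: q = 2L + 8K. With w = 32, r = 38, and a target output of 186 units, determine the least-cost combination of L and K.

The inputs are perfect substitutes, so the firm uses whichever has the lower cost per unit of output.
Cost per unit of output via L is w/2 = 16; via K it is r/8 = 4.75. K is cheaper.
Producing q = 186 with K alone: L = 0, K = 23.25.

L* = 0, K* = 23.25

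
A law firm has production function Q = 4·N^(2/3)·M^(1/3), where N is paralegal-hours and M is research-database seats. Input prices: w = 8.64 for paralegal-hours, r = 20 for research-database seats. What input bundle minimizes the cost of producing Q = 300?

Cost minimization requires the marginal rate of technical substitution to equal the input-price ratio: MP_N/MP_M = w/r.
Here MP_N/MP_M = (2/3)·(M/N)/(1/3) = 2·(M/N). Setting this equal to 8.64/20 = 0.432 gives M = 0.216N.
Substituting into Q = 300: 4·N^(2/3)·(0.216N)^(1/3) = 300.
Solving, N = 125 and M = 27.

N* = 125, M* = 27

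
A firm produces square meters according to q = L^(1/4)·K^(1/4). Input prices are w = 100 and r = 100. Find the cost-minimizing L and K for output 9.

Cost minimization requires the marginal rate of technical substitution to equal the input-price ratio: MP_L/MP_K = w/r.
Here MP_L/MP_K = (1/4)·(K/L)/(1/4) = (K/L). Setting this equal to 100/100 = 1 gives K = L.
Substituting into q = 9: L^(1/4)·(L)^(1/4) = 9.
Solving, L = 81 and K = 81.

L* = 81, K* = 81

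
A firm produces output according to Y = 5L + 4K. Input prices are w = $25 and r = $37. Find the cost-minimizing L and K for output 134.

L* = 26.8, K* = 0

The inputs are perfect substitutes, so the firm uses whichever has the lower cost per unit of output.
Cost per unit of output via L is w/5 = 5; via K it is r/4 = 9.25. L is cheaper.
Producing Y = 134 with L alone: L = 26.8, K = 0.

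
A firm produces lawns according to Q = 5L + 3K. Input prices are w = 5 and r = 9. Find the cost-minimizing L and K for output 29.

L* = 5.8, K* = 0

The inputs are perfect substitutes, so the firm uses whichever has the lower cost per unit of output.
Cost per unit of output via L is w/5 = 1; via K it is r/3 = 3. L is cheaper.
Producing Q = 29 with L alone: L = 5.8, K = 0.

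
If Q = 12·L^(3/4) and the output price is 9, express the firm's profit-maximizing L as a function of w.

L(w) = (81/w)^(4)

MP_L = (3/4)·12·L^(-1/4) = 9·L^(-1/4).
Setting P·MP_L = w: 81·L^(-1/4) = w.
Solving for L: L^(-1/4) = w/81, so L = (81/w)^(4).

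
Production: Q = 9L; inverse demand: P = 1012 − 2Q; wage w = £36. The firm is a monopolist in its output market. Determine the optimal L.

Marginal revenue from the inverse demand is MR = 1012 − 4Q.
The marginal product is MP_L = 9.
A monopolist hires until marginal revenue product equals the wage: MR·MP_L = w.
(1012 − 36L)·9 = 36, so L = 28.

L* = 28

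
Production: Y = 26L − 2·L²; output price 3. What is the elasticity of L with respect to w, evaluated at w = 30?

ε = -0.625

From P·MP_L = w with MP_L = 26 − 4L, labor demand is L(w) = (26 − w/3)/4.
dL/dw = −1/(12) = -1/12.
At w = 30, L = 4, so ε = (dL/dw)·(w/L) = (-1/12)·(30/4) = -0.625.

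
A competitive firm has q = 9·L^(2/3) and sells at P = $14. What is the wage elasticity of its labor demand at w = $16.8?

ε = -3

MP_L = (2/3)·9·L^(-1/3), so P·MP_L = w gives 84·L^(-1/3) = w.
Solving, L(w) = (84/w)^(3). This is a constant-elasticity form: L ∝ w^(−3), so ε = −3.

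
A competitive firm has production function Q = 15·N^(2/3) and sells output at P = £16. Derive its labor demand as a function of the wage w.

MP_N = (2/3)·15·N^(-1/3) = 10·N^(-1/3).
Setting P·MP_N = w: 160·N^(-1/3) = w.
Solving for N: N^(-1/3) = w/160, so N = (160/w)^(3).

N(w) = 4096000/w³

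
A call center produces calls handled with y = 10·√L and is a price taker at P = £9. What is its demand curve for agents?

L(w) = 2025/w²

MP_L = (1/2)·10·L^(-1/2) = 5·L^(-1/2).
Setting P·MP_L = w: 45·L^(-1/2) = w.
Solving for L: L^(-1/2) = w/45, so L = (45/w)^(2).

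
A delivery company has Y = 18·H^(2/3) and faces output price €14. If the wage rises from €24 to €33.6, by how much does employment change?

From P·MP_H = w with MP_H = 12·H^(-1/3), the labor demand is H(w) = (168/w)^(3).
At w = 24: H = 343. At w = 33.6: H = 125.
ΔH = 125 − 343 = -218.

ΔH = -218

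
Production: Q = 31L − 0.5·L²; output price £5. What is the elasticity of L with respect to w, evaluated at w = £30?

ε = -0.24

From P·MP_L = w with MP_L = 31 − L, labor demand is L(w) = 31 − w/5.
dL/dw = −1/(5) = -0.2.
At w = 30, L = 25, so ε = (dL/dw)·(w/L) = (-0.2)·(30/25) = -0.24.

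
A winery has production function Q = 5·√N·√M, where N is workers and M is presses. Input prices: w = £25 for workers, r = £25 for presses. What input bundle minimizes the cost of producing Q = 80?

Cost minimization requires the marginal rate of technical substitution to equal the input-price ratio: MP_N/MP_M = w/r.
Here MP_N/MP_M = (1/2)·(M/N)/(1/2) = (M/N). Setting this equal to 25/25 = 1 gives M = N.
Substituting into Q = 80: 5·N^(1/2)·(N)^(1/2) = 80.
Solving, N = 16 and M = 16.

N* = 16, M* = 16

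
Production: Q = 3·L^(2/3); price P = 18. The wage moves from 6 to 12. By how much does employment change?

From P·MP_L = w with MP_L = 2·L^(-1/3), the labor demand is L(w) = (36/w)^(3).
At w = 6: L = 216. At w = 12: L = 27.
ΔL = 27 − 216 = -189.

ΔL = -189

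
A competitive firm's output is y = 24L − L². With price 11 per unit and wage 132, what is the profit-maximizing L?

L* = 6

The marginal product of L is MP_L = 24 − 2L.
A price-taking firm hires until the value of the marginal product equals the wage: P·MP_L = w, so 11·(24 − 2L) = 132.
Then 24 − 2L = 12, giving L = 6.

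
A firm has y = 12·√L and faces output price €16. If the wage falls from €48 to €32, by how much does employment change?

ΔL = 5

From P·MP_L = w with MP_L = 6·L^(-1/2), the labor demand is L(w) = (96/w)^(2).
At w = 48: L = 4. At w = 32: L = 9.
ΔL = 9 − 4 = 5.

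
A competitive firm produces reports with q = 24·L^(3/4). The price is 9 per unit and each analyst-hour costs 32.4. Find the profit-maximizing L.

L* = 625

MP_L = (3/4)·24·L^(-1/4) = 18·L^(-1/4).
Profit maximization for a price taker requires P·MP_L = w: 9·18·L^(-1/4) = 32.4.
So L^(-1/4) = 0.2, which gives L = 625.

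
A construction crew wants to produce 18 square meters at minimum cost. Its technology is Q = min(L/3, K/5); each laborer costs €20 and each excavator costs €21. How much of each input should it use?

L* = 54, K* = 90

With a fixed-proportions technology, the cost-minimizing bundle uses no slack in either input: L/3 = K/5 = Q.
So L = 3·18 = 54 and K = 5·18 = 90.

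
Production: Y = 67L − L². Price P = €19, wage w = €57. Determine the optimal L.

The marginal product of L is MP_L = 67 − 2L.
A price-taking firm hires until the value of the marginal product equals the wage: P·MP_L = w, so 19·(67 − 2L) = 57.
Then 67 − 2L = 3, giving L = 32.

L* = 32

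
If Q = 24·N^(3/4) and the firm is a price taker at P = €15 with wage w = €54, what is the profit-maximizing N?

N* = 625

MP_N = (3/4)·24·N^(-1/4) = 18·N^(-1/4).
Profit maximization for a price taker requires P·MP_N = w: 15·18·N^(-1/4) = 54.
So N^(-1/4) = 0.2, which gives N = 625.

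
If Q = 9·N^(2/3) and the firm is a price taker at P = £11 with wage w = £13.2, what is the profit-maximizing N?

N* = 125

MP_N = (2/3)·9·N^(-1/3) = 6·N^(-1/3).
Profit maximization for a price taker requires P·MP_N = w: 11·6·N^(-1/3) = 13.2.
So N^(-1/3) = 0.2, which gives N = 125.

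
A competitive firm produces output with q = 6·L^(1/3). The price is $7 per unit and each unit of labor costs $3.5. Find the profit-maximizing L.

MP_L = (1/3)·6·L^(-2/3) = 2·L^(-2/3).
Profit maximization for a price taker requires P·MP_L = w: 7·2·L^(-2/3) = 3.5.
So L^(-2/3) = 0.25, which gives L = 8.

L* = 8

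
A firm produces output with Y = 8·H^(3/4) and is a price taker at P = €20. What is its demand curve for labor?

H(w) = (120/w)^(4)

MP_H = (3/4)·8·H^(-1/4) = 6·H^(-1/4).
Setting P·MP_H = w: 120·H^(-1/4) = w.
Solving for H: H^(-1/4) = w/120, so H = (120/w)^(4).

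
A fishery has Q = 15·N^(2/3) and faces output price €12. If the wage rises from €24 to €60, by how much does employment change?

ΔN = -117

From P·MP_N = w with MP_N = 10·N^(-1/3), the labor demand is N(w) = (120/w)^(3).
At w = 24: N = 125. At w = 60: N = 8.
ΔN = 8 − 125 = -117.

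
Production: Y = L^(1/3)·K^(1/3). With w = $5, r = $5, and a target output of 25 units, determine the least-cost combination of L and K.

L* = 125, K* = 125

Cost minimization requires the marginal rate of technical substitution to equal the input-price ratio: MP_L/MP_K = w/r.
Here MP_L/MP_K = (1/3)·(K/L)/(1/3) = (K/L). Setting this equal to 5/5 = 1 gives K = L.
Substituting into Y = 25: L^(1/3)·(L)^(1/3) = 25.
Solving, L = 125 and K = 125.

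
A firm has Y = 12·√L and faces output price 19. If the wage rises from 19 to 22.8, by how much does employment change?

From P·MP_L = w with MP_L = 6·L^(-1/2), the labor demand is L(w) = (114/w)^(2).
At w = 19: L = 36. At w = 22.8: L = 25.
ΔL = 25 − 36 = -11.

ΔL = -11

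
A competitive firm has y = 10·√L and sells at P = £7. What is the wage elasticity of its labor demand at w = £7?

ε = -2

MP_L = (1/2)·10·L^(-1/2), so P·MP_L = w gives 35·L^(-1/2) = w.
Solving, L(w) = (35/w)^(2). This is a constant-elasticity form: L ∝ w^(−2), so ε = −2.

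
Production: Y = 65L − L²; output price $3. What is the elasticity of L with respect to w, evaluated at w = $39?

ε = -0.25

From P·MP_L = w with MP_L = 65 − 2L, labor demand is L(w) = (65 − w/3)/2.
dL/dw = −1/(6) = -1/6.
At w = 39, L = 26, so ε = (dL/dw)·(w/L) = (-1/6)·(39/26) = -0.25.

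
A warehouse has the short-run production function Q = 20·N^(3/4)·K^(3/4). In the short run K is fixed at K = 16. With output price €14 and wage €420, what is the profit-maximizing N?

With K = 16, MP_N = (3/4)·20·N^(-1/4)·16^(3/4) = 120·N^(-1/4).
Profit maximization for a price taker requires P·MP_N = w: 14·120·N^(-1/4) = 420.
So N^(-1/4) = 0.25, which gives N = 256.

N* = 256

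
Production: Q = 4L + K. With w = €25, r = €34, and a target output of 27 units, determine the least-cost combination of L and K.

L* = 6.75, K* = 0

The inputs are perfect substitutes, so the firm uses whichever has the lower cost per unit of output.
Cost per unit of output via L is 6.25; via K it is 34. L is cheaper.
Producing Q = 27 with L alone: L = 6.75, K = 0.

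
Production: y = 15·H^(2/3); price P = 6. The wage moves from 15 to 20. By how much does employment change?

From P·MP_H = w with MP_H = 10·H^(-1/3), the labor demand is H(w) = (60/w)^(3).
At w = 15: H = 64. At w = 20: H = 27.
ΔH = 27 − 64 = -37.

ΔH = -37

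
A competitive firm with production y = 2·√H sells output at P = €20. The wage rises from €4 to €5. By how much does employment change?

From P·MP_H = w with MP_H = H^(-1/2), the labor demand is H(w) = (20/w)^(2).
At w = 4: H = 25. At w = 5: H = 16.
ΔH = 16 − 25 = -9.

ΔH = -9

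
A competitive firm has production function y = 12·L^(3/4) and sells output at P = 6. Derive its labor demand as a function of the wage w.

L(w) = 8503056/w^(4)

MP_L = (3/4)·12·L^(-1/4) = 9·L^(-1/4).
Setting P·MP_L = w: 54·L^(-1/4) = w.
Solving for L: L^(-1/4) = w/54, so L = (54/w)^(4).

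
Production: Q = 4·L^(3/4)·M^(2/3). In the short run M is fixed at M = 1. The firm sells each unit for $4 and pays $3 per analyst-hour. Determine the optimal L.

L* = 256

With M = 1, MP_L = (3/4)·4·L^(-1/4)·1^(2/3) = 3·L^(-1/4).
Profit maximization for a price taker requires P·MP_L = w: 4·3·L^(-1/4) = 3.
So L^(-1/4) = 0.25, which gives L = 256.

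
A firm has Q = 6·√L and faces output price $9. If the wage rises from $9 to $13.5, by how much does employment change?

From P·MP_L = w with MP_L = 3·L^(-1/2), the labor demand is L(w) = (27/w)^(2).
At w = 9: L = 9. At w = 13.5: L = 4.
ΔL = 4 − 9 = -5.

ΔL = -5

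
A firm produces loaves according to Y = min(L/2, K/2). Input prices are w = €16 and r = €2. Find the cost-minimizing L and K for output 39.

With a fixed-proportions technology, the cost-minimizing bundle uses no slack in either input: L/2 = K/2 = Y.
So L = 2·39 = 78 and K = 2·39 = 78.

L* = 78, K* = 78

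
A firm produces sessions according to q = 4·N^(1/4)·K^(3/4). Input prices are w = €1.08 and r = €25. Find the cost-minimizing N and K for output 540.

Cost minimization requires the marginal rate of technical substitution to equal the input-price ratio: MP_N/MP_K = w/r.
Here MP_N/MP_K = (1/4)·(K/N)/(3/4) = (1/3)·(K/N). Setting this equal to 1.08/25 = 0.0432 gives K = 0.1296N.
Substituting into q = 540: 4·N^(1/4)·(0.1296N)^(3/4) = 540.
Solving, N = 625 and K = 81.

N* = 625, K* = 81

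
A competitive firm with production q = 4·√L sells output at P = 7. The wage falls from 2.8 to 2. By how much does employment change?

ΔL = 24

From P·MP_L = w with MP_L = 2·L^(-1/2), the labor demand is L(w) = (14/w)^(2).
At w = 2.8: L = 25. At w = 2: L = 49.
ΔL = 49 − 25 = 24.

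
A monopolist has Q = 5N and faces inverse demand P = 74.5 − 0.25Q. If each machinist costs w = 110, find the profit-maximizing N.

N* = 21

Marginal revenue from the inverse demand is MR = 74.5 − 0.5Q.
The marginal product is MP_N = 5.
A monopolist hires until marginal revenue product equals the wage: MR·MP_N = w.
(74.5 − 2.5N)·5 = 110, so N = 21.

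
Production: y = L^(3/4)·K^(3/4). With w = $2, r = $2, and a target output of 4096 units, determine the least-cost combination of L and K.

Cost minimization requires the marginal rate of technical substitution to equal the input-price ratio: MP_L/MP_K = w/r.
Here MP_L/MP_K = (3/4)·(K/L)/(3/4) = (K/L). Setting this equal to 2/2 = 1 gives K = L.
Substituting into y = 4096: L^(3/4)·(L)^(3/4) = 4096.
Solving, L = 256 and K = 256.

L* = 256, K* = 256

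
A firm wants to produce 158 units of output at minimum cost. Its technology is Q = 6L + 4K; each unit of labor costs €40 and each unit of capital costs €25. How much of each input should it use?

The inputs are perfect substitutes, so the firm uses whichever has the lower cost per unit of output.
Cost per unit of output via L is w/6 = 20/3; via K it is r/4 = 6.25. K is cheaper.
Producing Q = 158 with K alone: L = 0, K = 39.5.

L* = 0, K* = 39.5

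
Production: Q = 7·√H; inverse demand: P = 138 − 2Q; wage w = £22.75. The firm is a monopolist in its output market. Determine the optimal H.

H* = 16

Marginal revenue from the inverse demand is MR = 138 − 4Q.
The marginal product is MP_H = 3.5·H^(-1/2).
A monopolist hires until marginal revenue product equals the wage: MR·MP_H = w.
At H, Q = 7·√H. Substituting and solving: (138 − 28·√H)·3.5·H^(-1/2) = 22.75 gives H = 16.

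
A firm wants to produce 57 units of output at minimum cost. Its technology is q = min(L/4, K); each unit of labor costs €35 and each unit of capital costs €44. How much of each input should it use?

L* = 228, K* = 57

With a fixed-proportions technology, the cost-minimizing bundle uses no slack in either input: L/4 = K = q.
So L = 4·57 = 228 and K = 57.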